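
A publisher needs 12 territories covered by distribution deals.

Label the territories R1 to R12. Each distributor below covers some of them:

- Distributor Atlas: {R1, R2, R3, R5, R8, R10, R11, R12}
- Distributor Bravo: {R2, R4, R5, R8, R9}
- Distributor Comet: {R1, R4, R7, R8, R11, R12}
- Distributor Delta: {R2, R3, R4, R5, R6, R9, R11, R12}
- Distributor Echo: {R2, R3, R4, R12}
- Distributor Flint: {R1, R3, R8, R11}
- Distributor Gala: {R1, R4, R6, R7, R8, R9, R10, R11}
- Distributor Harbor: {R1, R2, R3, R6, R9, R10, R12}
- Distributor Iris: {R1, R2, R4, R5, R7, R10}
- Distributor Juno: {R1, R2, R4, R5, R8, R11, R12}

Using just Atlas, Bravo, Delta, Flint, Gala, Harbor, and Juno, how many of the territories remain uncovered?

0

Union of Atlas, Bravo, Delta, Flint, Gala, Harbor, Juno = {R1, R2, R3, R4, R5, R6, R7, R8, R9, R10, R11, R12} — that's every territory, so 0 are uncovered.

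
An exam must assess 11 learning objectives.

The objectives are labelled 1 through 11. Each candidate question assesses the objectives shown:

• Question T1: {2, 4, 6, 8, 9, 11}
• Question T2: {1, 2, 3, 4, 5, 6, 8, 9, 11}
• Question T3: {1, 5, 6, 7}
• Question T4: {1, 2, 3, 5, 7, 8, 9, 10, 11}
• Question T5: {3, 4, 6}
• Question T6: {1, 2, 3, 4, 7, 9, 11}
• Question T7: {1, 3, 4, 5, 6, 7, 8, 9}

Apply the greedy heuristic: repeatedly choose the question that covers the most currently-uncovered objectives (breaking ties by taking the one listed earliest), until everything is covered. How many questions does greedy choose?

Greedy: pick T2 (covers 9 new) → pick T4 (covers 2 new). Total picks: 2.

2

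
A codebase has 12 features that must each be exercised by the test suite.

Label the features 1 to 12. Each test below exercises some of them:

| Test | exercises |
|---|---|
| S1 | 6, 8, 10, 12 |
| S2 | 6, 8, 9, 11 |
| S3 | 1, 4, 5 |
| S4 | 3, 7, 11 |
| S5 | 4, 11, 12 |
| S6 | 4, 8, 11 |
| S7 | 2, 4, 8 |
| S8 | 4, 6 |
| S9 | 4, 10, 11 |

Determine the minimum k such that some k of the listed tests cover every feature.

5

S1 and S2 and S3 and S4 and S7 together: S1 ∪ S2 ∪ S3 ∪ S4 ∪ S7 = {1, 2, 3, 4, 5, 6, 7, 8, 9, 10, 11, 12} — every feature is covered.
No 4 of the 9 tests cover everything (all 126 combinations miss at least one feature), so 5 is optimal.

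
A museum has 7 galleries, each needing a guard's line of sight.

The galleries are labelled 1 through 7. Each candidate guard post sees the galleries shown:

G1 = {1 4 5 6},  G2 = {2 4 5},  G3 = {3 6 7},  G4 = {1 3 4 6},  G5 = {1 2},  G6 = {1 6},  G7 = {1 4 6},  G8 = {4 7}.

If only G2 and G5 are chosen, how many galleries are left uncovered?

3

Union of G2, G5 = {1, 2, 4, 5}.
Not covered: 3, 6, 7 — 3 galleries.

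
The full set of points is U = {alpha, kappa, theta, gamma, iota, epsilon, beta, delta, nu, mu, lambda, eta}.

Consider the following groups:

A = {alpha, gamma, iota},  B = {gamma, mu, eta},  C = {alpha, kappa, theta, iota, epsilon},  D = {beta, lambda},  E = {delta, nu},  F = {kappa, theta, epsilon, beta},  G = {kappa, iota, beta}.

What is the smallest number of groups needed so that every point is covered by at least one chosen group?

Take {B, C, D, E}. Their union is {alpha, kappa, theta, gamma, iota, epsilon, beta, delta, nu, mu, lambda, eta}, which is all 12 points.
No 3 of the 7 groups cover everything (all 35 combinations miss at least one point), so 4 is optimal.

4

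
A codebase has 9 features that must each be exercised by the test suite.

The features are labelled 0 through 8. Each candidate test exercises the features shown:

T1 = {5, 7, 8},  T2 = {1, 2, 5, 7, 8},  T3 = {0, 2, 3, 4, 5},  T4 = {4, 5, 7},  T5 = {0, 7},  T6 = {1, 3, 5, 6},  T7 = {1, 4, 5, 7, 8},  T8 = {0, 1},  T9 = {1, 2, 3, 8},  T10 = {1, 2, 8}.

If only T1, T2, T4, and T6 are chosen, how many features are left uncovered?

1

Union of T1, T2, T4, T6 = {1, 2, 3, 4, 5, 6, 7, 8}.
Not covered: 0 — 1 feature.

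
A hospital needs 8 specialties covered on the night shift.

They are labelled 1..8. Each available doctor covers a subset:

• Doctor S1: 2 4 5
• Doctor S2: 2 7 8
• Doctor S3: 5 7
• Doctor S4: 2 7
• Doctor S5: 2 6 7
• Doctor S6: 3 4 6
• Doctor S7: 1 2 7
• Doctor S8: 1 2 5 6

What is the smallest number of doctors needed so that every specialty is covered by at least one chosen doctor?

3

Take {S2, S6, S8}. Their union is {1, 2, 3, 4, 5, 6, 7, 8}, which is all 8 specialties.
Only S6 contains 3, so S6 is forced; the remaining 5 specialties need at least 2 more doctors (each remaining doctor adds at most 3) — so at least 3 doctors are needed, and 3 is optimal.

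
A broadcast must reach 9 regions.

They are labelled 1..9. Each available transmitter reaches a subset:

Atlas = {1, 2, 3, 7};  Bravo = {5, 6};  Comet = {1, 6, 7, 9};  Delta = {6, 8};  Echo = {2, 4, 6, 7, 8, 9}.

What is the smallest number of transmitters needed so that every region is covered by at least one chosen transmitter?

Atlas and Bravo and Echo together: Atlas ∪ Bravo ∪ Echo = {1, 2, 3, 4, 5, 6, 7, 8, 9} — every region is covered.
Only Atlas contains 3, so Atlas is forced; the remaining 5 regions need at least 2 more transmitters (each remaining transmitter adds at most 4) — so at least 3 transmitters are needed, and 3 is optimal.

3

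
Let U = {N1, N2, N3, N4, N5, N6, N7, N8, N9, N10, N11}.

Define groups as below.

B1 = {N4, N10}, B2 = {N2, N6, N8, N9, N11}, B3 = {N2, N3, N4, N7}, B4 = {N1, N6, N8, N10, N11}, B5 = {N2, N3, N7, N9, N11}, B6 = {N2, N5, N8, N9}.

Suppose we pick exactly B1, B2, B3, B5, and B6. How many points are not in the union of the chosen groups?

1

Union of B1, B2, B3, B5, B6 = {N2, N3, N4, N5, N6, N7, N8, N9, N10, N11}.
Not covered: N1 — 1 point.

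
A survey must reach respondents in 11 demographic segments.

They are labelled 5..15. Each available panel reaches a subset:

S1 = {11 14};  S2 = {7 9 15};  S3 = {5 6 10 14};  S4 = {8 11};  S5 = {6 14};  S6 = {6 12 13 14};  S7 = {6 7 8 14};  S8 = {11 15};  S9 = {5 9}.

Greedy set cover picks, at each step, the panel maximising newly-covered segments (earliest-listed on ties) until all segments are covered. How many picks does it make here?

Greedy: pick S3 (covers 4 new) → pick S2 (covers 3 new) → pick S4 (covers 2 new) → pick S6 (covers 2 new). Total picks: 4.

4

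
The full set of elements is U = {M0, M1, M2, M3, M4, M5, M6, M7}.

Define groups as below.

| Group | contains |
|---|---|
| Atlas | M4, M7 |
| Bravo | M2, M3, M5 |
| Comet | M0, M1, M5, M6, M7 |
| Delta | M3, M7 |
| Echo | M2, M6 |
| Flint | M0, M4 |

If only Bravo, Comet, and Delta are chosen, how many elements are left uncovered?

1

Union of Bravo, Comet, Delta = {M0, M1, M2, M3, M5, M6, M7}.
Not covered: M4 — 1 element.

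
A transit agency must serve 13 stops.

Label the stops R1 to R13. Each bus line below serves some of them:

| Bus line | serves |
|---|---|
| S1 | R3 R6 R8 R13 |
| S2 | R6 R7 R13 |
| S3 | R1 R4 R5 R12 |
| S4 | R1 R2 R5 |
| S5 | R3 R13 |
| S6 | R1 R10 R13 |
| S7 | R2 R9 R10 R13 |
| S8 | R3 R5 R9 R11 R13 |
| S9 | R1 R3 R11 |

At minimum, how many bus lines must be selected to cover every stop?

Take {S1, S2, S3, S7, S9}. Their union is {R1, R2, R3, R4, R5, R6, R7, R8, R9, R10, R11, R12, R13}, which is all 13 stops.
No 4 of the 9 bus lines cover everything (all 126 combinations miss at least one stop), so 5 is optimal.

5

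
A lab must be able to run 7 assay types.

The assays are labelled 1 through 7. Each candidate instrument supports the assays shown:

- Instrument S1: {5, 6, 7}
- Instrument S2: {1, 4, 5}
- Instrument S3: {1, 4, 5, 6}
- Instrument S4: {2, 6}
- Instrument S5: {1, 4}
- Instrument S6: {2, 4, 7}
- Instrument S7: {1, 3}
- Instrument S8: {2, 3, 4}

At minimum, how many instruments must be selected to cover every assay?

S3 and S6 and S7 together: S3 ∪ S6 ∪ S7 = {1, 2, 3, 4, 5, 6, 7} — every assay is covered.
No 2 of the 8 instruments cover everything (all 28 combinations miss at least one assay), so 3 is optimal.

3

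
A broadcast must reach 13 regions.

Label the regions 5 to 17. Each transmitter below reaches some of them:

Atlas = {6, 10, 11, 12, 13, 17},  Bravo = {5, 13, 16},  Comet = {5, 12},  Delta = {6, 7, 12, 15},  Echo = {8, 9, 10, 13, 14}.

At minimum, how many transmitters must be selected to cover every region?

4

Take {Atlas, Bravo, Delta, Echo}. Their union is {5, 6, 7, 8, 9, 10, 11, 12, 13, 14, 15, 16, 17}, which is all 13 regions.
Only Atlas contains 11, so Atlas is forced; the remaining 7 regions need at least 3 more transmitters (each remaining transmitter adds at most 3) — so at least 4 transmitters are needed, and 4 is optimal.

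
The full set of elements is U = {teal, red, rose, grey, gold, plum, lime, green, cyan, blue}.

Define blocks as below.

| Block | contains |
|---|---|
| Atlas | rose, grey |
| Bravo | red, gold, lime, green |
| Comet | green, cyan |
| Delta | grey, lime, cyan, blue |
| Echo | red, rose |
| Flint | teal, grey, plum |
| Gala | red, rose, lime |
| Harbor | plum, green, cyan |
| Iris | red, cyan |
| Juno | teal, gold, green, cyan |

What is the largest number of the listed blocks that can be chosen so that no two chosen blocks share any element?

Comet, Flint, Gala are pairwise disjoint (Comet={green,cyan}; Flint={teal,grey,plum}; Gala={red,rose,lime}).
Every remaining block overlaps one of these, and no 4 of the listed blocks are pairwise disjoint, so 3 is the maximum.

3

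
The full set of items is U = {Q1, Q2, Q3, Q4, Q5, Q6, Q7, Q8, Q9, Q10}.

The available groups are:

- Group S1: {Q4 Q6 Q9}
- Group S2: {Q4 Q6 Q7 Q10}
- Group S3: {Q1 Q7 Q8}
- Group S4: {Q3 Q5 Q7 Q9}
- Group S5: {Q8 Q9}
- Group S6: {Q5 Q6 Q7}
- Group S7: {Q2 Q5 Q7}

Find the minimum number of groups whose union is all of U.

S2 and S3 and S4 and S7 together: S2 ∪ S3 ∪ S4 ∪ S7 = {Q1, Q2, Q3, Q4, Q5, Q6, Q7, Q8, Q9, Q10} — every item is covered.
Only S3 contains Q1, so S3 is forced; the remaining 7 items need at least 3 more groups (each remaining group adds at most 3) — so at least 4 groups are needed, and 4 is optimal.

4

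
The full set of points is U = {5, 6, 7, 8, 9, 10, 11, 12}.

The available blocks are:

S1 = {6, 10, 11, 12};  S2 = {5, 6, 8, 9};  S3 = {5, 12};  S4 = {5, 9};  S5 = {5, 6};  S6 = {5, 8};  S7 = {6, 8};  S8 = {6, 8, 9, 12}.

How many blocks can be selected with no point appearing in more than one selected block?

2

S1, S4 are pairwise disjoint (S1={6,10,11,12}; S4={5,9}).
Every remaining block overlaps one of these, and no 3 of the listed blocks are pairwise disjoint, so 2 is the maximum.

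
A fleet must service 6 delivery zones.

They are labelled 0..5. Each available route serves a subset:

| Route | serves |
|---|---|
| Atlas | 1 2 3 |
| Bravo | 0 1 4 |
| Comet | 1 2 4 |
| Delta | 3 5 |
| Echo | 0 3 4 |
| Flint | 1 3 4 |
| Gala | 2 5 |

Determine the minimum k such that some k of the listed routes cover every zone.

3

Take {Bravo, Echo, Gala}. Their union is {0, 1, 2, 3, 4, 5}, which is all 6 zones.
No 2 of the 7 routes cover everything (all 21 combinations miss at least one zone), so 3 is optimal.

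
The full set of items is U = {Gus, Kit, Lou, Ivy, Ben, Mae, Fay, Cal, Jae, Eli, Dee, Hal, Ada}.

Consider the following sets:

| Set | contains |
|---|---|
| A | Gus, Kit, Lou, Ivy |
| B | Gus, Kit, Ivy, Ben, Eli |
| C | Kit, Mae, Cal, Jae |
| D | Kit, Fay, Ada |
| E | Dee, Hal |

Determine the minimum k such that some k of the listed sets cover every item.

A, B, C, D, and E cover everything between them: the union {Gus, Kit, Lou, Ivy, Ben, Mae, Fay, Cal, Jae, Eli, Dee, Hal, Ada} is all of U.
No 4 of the 5 sets cover everything (all 5 combinations miss at least one item), so 5 is optimal.

5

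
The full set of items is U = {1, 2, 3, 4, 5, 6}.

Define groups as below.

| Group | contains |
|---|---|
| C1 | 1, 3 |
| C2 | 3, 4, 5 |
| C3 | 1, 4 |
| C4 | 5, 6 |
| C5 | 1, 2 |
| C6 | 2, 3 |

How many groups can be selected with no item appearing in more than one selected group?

C3, C4, C6 are pairwise disjoint (C3={1,4}; C4={5,6}; C6={2,3}).
Every remaining group overlaps one of these, and no 4 of the listed groups are pairwise disjoint, so 3 is the maximum.

3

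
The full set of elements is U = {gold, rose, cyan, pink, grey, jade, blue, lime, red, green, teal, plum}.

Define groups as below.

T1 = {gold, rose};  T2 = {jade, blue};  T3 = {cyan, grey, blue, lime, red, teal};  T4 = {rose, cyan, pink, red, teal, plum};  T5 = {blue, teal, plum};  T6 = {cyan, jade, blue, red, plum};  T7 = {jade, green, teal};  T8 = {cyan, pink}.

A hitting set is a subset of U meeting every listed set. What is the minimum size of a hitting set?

Take H = {rose, pink, jade, teal}. Each listed group contains at least one of these, so H is a hitting set of size 4.
No choice of 3 elements meets every group, so 4 is the minimum.

4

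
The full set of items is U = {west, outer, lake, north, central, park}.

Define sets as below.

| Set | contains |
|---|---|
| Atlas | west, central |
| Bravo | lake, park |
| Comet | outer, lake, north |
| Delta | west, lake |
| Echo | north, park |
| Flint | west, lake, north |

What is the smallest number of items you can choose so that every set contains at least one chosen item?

3

Take H = {lake, north, central}. Each listed set contains at least one of these, so H is a hitting set of size 3.
No choice of 2 items meets every set, so 3 is the minimum.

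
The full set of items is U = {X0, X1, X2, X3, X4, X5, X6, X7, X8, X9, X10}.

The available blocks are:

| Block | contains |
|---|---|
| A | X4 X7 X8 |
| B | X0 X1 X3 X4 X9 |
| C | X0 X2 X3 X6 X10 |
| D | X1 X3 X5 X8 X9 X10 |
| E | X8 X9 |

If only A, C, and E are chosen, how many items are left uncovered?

2

Union of A, C, E = {X0, X2, X3, X4, X6, X7, X8, X9, X10}.
Not covered: X1, X5 — 2 items.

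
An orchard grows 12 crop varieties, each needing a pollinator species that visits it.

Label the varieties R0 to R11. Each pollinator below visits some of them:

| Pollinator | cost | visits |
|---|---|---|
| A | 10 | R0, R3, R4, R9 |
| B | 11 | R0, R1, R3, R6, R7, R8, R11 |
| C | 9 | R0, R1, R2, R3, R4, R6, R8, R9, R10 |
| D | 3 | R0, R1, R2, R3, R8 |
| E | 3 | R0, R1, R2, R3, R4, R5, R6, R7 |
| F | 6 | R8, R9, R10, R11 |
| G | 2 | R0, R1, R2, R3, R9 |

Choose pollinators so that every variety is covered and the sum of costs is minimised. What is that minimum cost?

9

E, F together cover every variety (E ∪ F = {R0, R1, R2, R3, R4, R5, R6, R7, R8, R9, R10, R11}); total cost 3 + 6 = 9.
No covering selection has total cost below 9.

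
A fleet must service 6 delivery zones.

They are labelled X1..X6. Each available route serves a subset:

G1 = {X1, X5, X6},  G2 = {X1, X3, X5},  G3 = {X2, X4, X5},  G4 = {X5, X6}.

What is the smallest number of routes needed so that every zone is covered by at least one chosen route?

3

Take {G1, G2, G3}. Their union is {X1, X2, X3, X4, X5, X6}, which is all 6 zones.
Only G3 contains X2, so G3 is forced; the remaining 3 zones need at least 2 more routes (each remaining route adds at most 2) — so at least 3 routes are needed, and 3 is optimal.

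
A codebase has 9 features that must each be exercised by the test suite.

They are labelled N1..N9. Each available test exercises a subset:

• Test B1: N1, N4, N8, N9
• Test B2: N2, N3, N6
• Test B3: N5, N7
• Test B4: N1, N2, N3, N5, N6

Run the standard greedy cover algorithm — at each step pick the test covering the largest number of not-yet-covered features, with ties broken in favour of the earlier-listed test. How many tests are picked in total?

3

Greedy: pick B4 (covers 5 new) → pick B1 (covers 3 new) → pick B3 (covers 1 new). Total picks: 3.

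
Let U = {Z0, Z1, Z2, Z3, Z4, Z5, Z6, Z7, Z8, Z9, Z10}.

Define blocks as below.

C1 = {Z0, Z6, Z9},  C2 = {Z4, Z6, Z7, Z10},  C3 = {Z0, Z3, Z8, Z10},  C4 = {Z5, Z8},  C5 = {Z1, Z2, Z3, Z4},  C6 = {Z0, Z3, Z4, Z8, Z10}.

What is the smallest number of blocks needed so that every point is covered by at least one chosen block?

4

Take {C1, C2, C4, C5}. Their union is {Z0, Z1, Z2, Z3, Z4, Z5, Z6, Z7, Z8, Z9, Z10}, which is all 11 points.
Only C5 contains Z1, so C5 is forced; the remaining 7 points need at least 3 more blocks (each remaining block adds at most 3) — so at least 4 blocks are needed, and 4 is optimal.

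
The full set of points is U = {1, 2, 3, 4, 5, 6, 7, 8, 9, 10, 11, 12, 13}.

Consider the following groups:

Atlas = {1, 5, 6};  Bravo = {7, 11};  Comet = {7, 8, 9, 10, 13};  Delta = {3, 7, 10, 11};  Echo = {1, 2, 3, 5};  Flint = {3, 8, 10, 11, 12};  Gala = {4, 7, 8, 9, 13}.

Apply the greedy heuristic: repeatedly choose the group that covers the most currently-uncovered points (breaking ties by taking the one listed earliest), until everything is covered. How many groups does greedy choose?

5

Greedy: pick Comet (covers 5 new) → pick Echo (covers 4 new) → pick Flint (covers 2 new) → pick Atlas (covers 1 new) → pick Gala (covers 1 new). Total picks: 5.
(The true minimum cover uses only 4 groups, so greedy is not optimal here.)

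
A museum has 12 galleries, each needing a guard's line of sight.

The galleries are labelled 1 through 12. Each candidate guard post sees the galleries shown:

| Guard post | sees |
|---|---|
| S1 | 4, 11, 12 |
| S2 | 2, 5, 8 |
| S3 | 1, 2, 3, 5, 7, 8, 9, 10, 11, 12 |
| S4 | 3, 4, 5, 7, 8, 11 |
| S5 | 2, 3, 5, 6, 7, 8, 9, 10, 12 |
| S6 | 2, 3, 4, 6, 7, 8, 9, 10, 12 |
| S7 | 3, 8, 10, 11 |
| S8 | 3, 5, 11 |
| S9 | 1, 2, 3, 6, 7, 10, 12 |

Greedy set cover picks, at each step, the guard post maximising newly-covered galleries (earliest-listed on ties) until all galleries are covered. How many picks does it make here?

2

Greedy: pick S3 (covers 10 new) → pick S6 (covers 2 new). Total picks: 2.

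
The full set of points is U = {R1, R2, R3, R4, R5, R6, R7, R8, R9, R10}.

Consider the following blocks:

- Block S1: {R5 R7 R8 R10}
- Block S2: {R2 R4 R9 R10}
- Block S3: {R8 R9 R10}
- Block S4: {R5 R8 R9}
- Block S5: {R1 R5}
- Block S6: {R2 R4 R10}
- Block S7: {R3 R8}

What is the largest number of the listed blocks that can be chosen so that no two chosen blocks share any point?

S2, S5, S7 are pairwise disjoint (S2={R2,R4,R9,R10}; S5={R1,R5}; S7={R3,R8}).
Every remaining block overlaps one of these, and no 4 of the listed blocks are pairwise disjoint, so 3 is the maximum.

3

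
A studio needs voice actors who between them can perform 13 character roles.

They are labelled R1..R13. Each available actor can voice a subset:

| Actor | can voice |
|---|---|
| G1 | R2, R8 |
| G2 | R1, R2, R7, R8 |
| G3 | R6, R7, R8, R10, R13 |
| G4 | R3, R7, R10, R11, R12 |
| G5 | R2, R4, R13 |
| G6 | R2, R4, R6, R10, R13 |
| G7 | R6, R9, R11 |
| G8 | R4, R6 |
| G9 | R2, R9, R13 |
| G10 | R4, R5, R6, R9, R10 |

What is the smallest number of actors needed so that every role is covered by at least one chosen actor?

Take {G2, G4, G6, G10}. Their union is {R1, R2, R3, R4, R5, R6, R7, R8, R9, R10, R11, R12, R13}, which is all 13 roles.
No 3 of the 10 actors cover everything (all 120 combinations miss at least one role), so 4 is optimal.

4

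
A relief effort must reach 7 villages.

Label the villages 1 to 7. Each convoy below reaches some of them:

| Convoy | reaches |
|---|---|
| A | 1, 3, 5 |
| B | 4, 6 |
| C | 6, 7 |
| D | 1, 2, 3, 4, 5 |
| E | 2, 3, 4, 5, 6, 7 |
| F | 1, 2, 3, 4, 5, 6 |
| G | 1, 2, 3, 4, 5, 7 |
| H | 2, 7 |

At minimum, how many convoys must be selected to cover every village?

D and E together: D ∪ E = {1, 2, 3, 4, 5, 6, 7} — every village is covered.
No single convoy has all 7 villages (the largest, E, has 6), so 2 is optimal.

2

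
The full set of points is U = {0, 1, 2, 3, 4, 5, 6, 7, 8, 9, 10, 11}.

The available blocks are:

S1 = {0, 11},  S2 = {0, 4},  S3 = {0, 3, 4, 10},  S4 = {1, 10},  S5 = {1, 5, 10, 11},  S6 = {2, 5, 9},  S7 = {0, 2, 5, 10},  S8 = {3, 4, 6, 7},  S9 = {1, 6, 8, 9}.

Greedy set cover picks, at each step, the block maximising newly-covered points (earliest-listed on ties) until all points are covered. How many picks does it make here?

Greedy: pick S3 (covers 4 new) → pick S9 (covers 4 new) → pick S5 (covers 2 new) → pick S6 (covers 1 new) → pick S8 (covers 1 new). Total picks: 5.
(The true minimum cover uses only 4 blocks, so greedy is not optimal here.)

5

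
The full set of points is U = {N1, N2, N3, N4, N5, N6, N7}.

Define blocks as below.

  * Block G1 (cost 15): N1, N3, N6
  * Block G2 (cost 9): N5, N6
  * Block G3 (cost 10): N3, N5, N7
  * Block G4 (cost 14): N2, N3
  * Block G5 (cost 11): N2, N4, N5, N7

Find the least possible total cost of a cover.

G1, G5 together cover every point (G1 ∪ G5 = {N1, N2, N3, N4, N5, N6, N7}); total cost 15 + 11 = 26.
No covering selection has total cost below 26.

26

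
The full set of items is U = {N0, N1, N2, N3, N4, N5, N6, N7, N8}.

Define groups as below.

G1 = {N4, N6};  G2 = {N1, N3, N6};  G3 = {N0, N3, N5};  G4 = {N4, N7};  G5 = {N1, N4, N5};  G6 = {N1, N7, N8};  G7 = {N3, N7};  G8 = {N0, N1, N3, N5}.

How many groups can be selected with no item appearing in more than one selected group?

3

G1, G3, G6 are pairwise disjoint (G1={N4,N6}; G3={N0,N3,N5}; G6={N1,N7,N8}).
Every remaining group overlaps one of these, and no 4 of the listed groups are pairwise disjoint, so 3 is the maximum.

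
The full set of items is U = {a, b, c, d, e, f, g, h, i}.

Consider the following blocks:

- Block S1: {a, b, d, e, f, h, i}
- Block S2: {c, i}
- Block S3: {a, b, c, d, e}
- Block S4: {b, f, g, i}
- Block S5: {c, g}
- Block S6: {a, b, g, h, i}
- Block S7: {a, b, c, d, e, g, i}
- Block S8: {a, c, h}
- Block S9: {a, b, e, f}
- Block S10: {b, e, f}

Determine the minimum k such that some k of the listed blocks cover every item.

S1 and S5 cover everything between them: the union {a, b, c, d, e, f, g, h, i} is all of U.
No single block has all 9 items (the largest, S1, has 7), so 2 is optimal.

2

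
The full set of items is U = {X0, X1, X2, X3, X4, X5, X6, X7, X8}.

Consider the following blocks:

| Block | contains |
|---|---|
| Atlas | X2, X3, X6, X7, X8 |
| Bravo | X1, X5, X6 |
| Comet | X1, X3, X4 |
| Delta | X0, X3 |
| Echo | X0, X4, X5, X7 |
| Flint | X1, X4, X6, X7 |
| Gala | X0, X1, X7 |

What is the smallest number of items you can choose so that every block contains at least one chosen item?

3

Take H = {X1, X3, X4}. Each listed block contains at least one of these, so H is a hitting set of size 3.
No choice of 2 items meets every block, so 3 is the minimum.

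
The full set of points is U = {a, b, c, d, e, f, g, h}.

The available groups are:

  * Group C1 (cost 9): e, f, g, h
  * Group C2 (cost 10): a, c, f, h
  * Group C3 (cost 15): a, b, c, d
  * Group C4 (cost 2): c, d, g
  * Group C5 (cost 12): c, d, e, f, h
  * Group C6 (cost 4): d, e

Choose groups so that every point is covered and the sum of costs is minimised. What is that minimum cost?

24

C1, C3 together cover every point (C1 ∪ C3 = {a, b, c, d, e, f, g, h}); total cost 9 + 15 = 24.
The greedy pick C4, C1, C3 costs 26; no covering selection beats 24.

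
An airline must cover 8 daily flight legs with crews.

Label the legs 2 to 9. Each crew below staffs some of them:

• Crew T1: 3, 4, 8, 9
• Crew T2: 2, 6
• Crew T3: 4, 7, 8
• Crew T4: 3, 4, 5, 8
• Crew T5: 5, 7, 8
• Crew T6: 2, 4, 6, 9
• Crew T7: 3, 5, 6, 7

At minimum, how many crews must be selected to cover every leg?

3

Take {T4, T6, T7}. Their union is {2, 3, 4, 5, 6, 7, 8, 9}, which is all 8 legs.
No 2 of the 7 crews cover everything (all 21 combinations miss at least one leg), so 3 is optimal.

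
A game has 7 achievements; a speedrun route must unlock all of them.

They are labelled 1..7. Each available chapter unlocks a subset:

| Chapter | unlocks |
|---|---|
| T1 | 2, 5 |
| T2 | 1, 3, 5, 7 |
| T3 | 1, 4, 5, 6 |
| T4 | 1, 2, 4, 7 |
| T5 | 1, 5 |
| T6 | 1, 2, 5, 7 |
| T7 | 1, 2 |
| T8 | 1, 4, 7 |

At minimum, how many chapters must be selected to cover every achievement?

T1 and T2 and T3 together: T1 ∪ T2 ∪ T3 = {1, 2, 3, 4, 5, 6, 7} — every achievement is covered.
Only T2 contains 3, so T2 is forced; the remaining 3 achievements need at least 2 more chapters (each remaining chapter adds at most 2) — so at least 3 chapters are needed, and 3 is optimal.

3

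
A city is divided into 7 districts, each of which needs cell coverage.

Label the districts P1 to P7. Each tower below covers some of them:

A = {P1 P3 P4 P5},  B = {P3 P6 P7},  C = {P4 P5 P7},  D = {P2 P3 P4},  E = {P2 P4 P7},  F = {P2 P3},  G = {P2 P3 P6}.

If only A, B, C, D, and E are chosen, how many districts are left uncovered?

0

Union of A, B, C, D, E = {P1, P2, P3, P4, P5, P6, P7} — that's every district, so 0 are uncovered.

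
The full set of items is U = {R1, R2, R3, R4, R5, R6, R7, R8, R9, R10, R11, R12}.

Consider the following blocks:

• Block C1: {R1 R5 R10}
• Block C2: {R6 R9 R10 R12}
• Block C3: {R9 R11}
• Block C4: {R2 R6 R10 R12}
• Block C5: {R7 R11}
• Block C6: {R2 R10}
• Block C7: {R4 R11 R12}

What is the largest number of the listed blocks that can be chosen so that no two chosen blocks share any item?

C4, C5 are pairwise disjoint (C4={R2,R6,R10,R12}; C5={R7,R11}).
Every remaining block overlaps one of these, and no 3 of the listed blocks are pairwise disjoint, so 2 is the maximum.

2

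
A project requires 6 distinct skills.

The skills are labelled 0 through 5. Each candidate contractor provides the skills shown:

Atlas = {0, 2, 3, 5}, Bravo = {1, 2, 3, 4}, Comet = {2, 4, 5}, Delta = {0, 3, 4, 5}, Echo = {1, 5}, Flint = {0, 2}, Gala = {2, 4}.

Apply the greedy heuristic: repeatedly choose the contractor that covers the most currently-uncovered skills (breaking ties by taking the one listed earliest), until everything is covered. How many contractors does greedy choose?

2

Greedy: pick Atlas (covers 4 new) → pick Bravo (covers 2 new). Total picks: 2.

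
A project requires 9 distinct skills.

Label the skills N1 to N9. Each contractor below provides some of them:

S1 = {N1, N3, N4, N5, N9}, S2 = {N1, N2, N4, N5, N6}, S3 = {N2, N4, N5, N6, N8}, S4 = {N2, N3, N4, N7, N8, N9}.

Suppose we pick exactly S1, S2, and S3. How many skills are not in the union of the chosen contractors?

1

Union of S1, S2, S3 = {N1, N2, N3, N4, N5, N6, N8, N9}.
Not covered: N7 — 1 skill.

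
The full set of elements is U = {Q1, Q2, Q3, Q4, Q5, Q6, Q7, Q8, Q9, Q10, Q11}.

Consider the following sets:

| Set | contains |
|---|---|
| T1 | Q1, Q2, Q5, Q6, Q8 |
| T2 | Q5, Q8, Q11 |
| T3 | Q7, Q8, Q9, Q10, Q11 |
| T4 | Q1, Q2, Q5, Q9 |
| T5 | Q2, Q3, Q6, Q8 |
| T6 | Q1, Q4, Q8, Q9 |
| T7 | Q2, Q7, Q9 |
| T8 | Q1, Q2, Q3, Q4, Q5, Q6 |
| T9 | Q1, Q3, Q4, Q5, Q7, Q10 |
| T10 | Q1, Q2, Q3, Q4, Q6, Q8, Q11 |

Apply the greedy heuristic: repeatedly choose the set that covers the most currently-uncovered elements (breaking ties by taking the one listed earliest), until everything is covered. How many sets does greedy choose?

3

Greedy: pick T10 (covers 7 new) → pick T3 (covers 3 new) → pick T1 (covers 1 new). Total picks: 3.
(The true minimum cover uses only 2 sets, so greedy is not optimal here.)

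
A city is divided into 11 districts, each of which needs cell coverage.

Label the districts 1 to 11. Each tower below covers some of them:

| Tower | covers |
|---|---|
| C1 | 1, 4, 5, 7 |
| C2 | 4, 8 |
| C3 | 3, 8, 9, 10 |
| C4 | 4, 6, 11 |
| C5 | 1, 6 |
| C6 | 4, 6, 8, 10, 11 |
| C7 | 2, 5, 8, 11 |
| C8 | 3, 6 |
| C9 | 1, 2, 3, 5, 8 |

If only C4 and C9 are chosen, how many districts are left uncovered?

Union of C4, C9 = {1, 2, 3, 4, 5, 6, 8, 11}.
Not covered: 7, 9, 10 — 3 districts.

3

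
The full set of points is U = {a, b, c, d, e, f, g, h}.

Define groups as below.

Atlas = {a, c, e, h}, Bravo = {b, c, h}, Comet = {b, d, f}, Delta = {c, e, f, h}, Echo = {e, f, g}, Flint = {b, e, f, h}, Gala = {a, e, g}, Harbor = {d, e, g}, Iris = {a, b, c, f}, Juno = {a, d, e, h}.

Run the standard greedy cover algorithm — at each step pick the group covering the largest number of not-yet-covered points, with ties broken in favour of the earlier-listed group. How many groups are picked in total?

3

Greedy: pick Atlas (covers 4 new) → pick Comet (covers 3 new) → pick Echo (covers 1 new). Total picks: 3.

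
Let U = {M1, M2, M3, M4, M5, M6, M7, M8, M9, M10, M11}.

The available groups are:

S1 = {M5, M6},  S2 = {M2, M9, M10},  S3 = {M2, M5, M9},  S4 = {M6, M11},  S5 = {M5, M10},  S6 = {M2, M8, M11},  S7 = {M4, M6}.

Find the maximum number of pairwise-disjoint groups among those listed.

S5, S6, S7 are pairwise disjoint (S5={M5,M10}; S6={M2,M8,M11}; S7={M4,M6}).
Every remaining group overlaps one of these, and no 4 of the listed groups are pairwise disjoint, so 3 is the maximum.

3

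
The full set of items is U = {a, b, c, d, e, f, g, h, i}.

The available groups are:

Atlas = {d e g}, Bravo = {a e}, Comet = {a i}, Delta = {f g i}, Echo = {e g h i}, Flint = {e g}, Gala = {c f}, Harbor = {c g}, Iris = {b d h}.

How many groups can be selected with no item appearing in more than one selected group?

Comet, Flint, Gala, Iris are pairwise disjoint (Comet={a,i}; Flint={e,g}; Gala={c,f}; Iris={b,d,h}).
Every remaining group overlaps one of these, and no 5 of the listed groups are pairwise disjoint, so 4 is the maximum.

4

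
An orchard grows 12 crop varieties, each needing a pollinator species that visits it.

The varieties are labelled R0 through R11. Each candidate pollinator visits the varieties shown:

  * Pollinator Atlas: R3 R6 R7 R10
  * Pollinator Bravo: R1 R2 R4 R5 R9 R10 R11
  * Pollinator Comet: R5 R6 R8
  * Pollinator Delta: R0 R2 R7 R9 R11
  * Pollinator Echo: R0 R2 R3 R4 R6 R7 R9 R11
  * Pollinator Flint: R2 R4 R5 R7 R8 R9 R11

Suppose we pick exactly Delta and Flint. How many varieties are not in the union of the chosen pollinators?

Union of Delta, Flint = {R0, R2, R4, R5, R7, R8, R9, R11}.
Not covered: R1, R3, R6, R10 — 4 varieties.

4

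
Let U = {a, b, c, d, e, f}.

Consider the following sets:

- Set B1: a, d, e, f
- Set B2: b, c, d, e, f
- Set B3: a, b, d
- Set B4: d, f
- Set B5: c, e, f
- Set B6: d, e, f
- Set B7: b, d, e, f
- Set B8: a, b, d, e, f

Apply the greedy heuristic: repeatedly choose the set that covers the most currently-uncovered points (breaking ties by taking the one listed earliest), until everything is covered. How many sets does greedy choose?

Greedy: pick B2 (covers 5 new) → pick B1 (covers 1 new). Total picks: 2.

2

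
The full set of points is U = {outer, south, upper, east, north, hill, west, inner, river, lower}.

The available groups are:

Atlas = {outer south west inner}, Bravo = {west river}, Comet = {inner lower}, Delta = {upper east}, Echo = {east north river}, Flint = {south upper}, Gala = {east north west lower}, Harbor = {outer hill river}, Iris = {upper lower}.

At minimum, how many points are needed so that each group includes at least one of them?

The 4 points {upper, west, river, lower} hit every group.
No choice of 3 points meets every group, so 4 is the minimum.

4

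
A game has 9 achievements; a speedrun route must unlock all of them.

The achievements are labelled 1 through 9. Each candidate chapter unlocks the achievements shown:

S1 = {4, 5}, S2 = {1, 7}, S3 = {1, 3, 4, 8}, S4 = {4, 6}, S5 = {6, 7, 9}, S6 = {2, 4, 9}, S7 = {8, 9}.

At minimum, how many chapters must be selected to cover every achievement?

S1 and S3 and S5 and S6 together: S1 ∪ S3 ∪ S5 ∪ S6 = {1, 2, 3, 4, 5, 6, 7, 8, 9} — every achievement is covered.
Only S1 contains 5, so S1 is forced; the remaining 7 achievements need at least 3 more chapters (each remaining chapter adds at most 3) — so at least 4 chapters are needed, and 4 is optimal.

4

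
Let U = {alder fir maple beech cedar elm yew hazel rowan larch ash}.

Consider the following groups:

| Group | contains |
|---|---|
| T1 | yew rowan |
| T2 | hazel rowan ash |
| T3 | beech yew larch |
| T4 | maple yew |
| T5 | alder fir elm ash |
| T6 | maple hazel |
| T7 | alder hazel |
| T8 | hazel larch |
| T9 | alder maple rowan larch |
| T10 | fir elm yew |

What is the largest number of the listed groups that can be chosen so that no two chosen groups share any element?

T4, T5, T8 are pairwise disjoint (T4={maple,yew}; T5={alder,fir,elm,ash}; T8={hazel,larch}).
Every remaining group overlaps one of these, and no 4 of the listed groups are pairwise disjoint, so 3 is the maximum.

3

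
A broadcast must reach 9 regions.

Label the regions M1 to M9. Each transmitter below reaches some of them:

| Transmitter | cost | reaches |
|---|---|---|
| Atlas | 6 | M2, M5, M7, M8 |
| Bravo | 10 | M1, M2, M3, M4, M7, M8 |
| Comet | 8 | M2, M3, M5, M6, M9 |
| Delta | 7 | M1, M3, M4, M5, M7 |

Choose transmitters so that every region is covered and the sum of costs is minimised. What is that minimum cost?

18

Bravo, Comet together cover every region (Bravo ∪ Comet = {M1, M2, M3, M4, M5, M6, M7, M8, M9}); total cost 10 + 8 = 18.
The greedy pick Delta, Comet, Atlas costs 21; no covering selection beats 18.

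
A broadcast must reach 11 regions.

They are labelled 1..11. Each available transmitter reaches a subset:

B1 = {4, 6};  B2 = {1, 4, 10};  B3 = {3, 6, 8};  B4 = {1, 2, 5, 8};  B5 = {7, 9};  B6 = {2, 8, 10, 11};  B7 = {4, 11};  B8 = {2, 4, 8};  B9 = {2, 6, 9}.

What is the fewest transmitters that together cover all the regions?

5

Take {B3, B4, B5, B6, B8}. Their union is {1, 2, 3, 4, 5, 6, 7, 8, 9, 10, 11}, which is all 11 regions.
Only B4 contains 5, so B4 is forced; the remaining 7 regions need at least 4 more transmitters (each remaining transmitter adds at most 2) — so at least 5 transmitters are needed, and 5 is optimal.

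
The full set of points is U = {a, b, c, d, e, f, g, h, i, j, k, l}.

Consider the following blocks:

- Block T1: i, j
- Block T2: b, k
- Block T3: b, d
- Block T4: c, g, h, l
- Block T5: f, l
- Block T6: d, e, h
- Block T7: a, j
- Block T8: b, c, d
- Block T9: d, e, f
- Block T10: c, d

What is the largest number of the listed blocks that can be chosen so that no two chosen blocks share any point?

4

T2, T4, T7, T9 are pairwise disjoint (T2={b,k}; T4={c,g,h,l}; T7={a,j}; T9={d,e,f}).
Every remaining block overlaps one of these, and no 5 of the listed blocks are pairwise disjoint, so 4 is the maximum.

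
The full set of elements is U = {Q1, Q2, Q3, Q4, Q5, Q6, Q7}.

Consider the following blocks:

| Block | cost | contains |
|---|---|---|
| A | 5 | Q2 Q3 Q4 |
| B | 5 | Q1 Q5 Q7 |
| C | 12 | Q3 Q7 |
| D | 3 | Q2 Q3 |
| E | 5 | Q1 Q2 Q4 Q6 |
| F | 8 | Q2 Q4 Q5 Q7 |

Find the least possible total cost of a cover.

13

B, D, E together cover every element (B ∪ D ∪ E = {Q1, Q2, Q3, Q4, Q5, Q6, Q7}); total cost 5 + 3 + 5 = 13.
No covering selection has total cost below 13.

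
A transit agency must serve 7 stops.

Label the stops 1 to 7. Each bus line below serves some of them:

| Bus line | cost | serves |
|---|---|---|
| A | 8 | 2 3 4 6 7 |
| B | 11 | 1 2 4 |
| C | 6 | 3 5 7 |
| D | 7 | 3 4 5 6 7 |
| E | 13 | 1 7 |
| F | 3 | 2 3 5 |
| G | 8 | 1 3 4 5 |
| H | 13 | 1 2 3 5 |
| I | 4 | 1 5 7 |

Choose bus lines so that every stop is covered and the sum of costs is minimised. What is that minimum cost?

A, I together cover every stop (A ∪ I = {1, 2, 3, 4, 5, 6, 7}); total cost 8 + 4 = 12.
The greedy pick F, I, D costs 14; no covering selection beats 12.

12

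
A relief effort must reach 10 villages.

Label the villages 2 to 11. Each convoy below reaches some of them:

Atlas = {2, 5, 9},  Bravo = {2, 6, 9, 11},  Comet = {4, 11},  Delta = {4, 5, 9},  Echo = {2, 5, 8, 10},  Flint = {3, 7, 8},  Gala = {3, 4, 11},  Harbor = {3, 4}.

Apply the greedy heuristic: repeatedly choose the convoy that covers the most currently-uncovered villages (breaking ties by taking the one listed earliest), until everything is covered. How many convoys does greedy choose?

Greedy: pick Bravo (covers 4 new) → pick Echo (covers 3 new) → pick Flint (covers 2 new) → pick Comet (covers 1 new). Total picks: 4.

4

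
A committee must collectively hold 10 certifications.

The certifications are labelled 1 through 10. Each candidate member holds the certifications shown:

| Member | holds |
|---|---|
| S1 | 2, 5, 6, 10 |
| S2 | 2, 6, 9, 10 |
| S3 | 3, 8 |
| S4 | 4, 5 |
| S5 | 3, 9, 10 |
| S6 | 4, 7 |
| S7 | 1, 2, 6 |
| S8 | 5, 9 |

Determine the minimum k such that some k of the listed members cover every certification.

Take {S3, S4, S5, S6, S7}. Their union is {1, 2, 3, 4, 5, 6, 7, 8, 9, 10}, which is all 10 certifications.
No 4 of the 8 members cover everything (all 70 combinations miss at least one certification), so 5 is optimal.

5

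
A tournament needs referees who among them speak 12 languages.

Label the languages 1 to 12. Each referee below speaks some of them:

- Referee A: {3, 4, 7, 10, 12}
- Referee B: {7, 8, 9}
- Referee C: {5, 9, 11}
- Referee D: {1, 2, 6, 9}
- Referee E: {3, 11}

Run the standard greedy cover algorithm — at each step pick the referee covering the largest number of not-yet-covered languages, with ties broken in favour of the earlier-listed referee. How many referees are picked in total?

Greedy: pick A (covers 5 new) → pick D (covers 4 new) → pick C (covers 2 new) → pick B (covers 1 new). Total picks: 4.

4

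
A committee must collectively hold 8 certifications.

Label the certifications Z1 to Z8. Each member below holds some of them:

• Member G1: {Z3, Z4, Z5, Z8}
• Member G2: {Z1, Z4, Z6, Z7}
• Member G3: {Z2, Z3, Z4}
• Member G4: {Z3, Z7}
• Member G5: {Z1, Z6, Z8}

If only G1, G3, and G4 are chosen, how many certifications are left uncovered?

2

Union of G1, G3, G4 = {Z2, Z3, Z4, Z5, Z7, Z8}.
Not covered: Z1, Z6 — 2 certifications.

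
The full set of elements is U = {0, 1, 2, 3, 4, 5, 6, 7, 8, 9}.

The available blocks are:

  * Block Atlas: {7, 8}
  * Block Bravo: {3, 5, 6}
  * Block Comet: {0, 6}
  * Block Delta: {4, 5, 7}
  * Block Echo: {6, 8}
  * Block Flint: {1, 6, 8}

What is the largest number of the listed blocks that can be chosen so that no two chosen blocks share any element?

Delta, Echo are pairwise disjoint (Delta={4,5,7}; Echo={6,8}).
Every remaining block overlaps one of these, and no 3 of the listed blocks are pairwise disjoint, so 2 is the maximum.

2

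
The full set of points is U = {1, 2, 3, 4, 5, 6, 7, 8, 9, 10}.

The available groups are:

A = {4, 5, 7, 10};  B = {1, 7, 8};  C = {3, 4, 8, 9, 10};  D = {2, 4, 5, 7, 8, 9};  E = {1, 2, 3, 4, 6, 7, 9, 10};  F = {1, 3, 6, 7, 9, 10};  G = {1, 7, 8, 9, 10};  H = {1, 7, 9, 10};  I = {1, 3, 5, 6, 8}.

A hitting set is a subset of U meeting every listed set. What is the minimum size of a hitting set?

2

Take T = {7, 8}. Each listed group contains at least one of these, so T is a hitting set of size 2.
No single point lies in every group, so at least 2 are needed and 2 is optimal.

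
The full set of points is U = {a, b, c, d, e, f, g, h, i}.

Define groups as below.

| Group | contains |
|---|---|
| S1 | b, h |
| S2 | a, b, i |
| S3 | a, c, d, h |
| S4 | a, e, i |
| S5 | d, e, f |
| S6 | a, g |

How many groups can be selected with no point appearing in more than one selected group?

S1, S5, S6 are pairwise disjoint (S1={b,h}; S5={d,e,f}; S6={a,g}).
Every remaining group overlaps one of these, and no 4 of the listed groups are pairwise disjoint, so 3 is the maximum.

3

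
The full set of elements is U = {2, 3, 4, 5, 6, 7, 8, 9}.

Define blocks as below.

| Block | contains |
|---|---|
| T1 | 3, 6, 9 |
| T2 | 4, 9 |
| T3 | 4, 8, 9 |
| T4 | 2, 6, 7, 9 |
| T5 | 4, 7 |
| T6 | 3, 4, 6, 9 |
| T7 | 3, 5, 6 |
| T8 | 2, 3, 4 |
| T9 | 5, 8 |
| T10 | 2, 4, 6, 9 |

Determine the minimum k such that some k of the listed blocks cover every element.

T3, T4, and T7 cover everything between them: the union {2, 3, 4, 5, 6, 7, 8, 9} is all of U.
No 2 of the 10 blocks cover everything (all 45 combinations miss at least one element), so 3 is optimal.

3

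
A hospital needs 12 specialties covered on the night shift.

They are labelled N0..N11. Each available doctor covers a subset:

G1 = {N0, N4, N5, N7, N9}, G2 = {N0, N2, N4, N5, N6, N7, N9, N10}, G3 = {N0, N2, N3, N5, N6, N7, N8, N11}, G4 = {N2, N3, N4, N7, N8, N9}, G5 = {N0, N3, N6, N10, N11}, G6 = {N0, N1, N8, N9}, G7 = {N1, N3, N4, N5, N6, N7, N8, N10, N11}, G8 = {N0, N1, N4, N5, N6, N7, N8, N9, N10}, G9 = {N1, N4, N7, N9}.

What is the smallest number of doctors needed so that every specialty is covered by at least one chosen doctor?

2

G3 and G8 together: G3 ∪ G8 = {N0, N1, N2, N3, N4, N5, N6, N7, N8, N9, N10, N11} — every specialty is covered.
No single doctor has all 12 specialties (the largest, G7, has 9), so 2 is optimal.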